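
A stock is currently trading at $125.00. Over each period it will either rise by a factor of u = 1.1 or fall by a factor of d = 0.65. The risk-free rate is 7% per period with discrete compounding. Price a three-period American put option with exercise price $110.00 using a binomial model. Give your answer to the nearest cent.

$3.47

Risk-neutral probability p = (1 + 0.07 − 0.65)/(1.1 − 0.65) = 0.4200/0.4500 = 0.9333
Terminal stock prices: S_uuu = 166.4, S_uud = 98.31, S_udd = 58.09, S_ddd = 34.33
Terminal payoffs (K − S): max(-56.38, 0) = 0, max(11.69, 0) = 11.69, max(51.91, 0) = 51.91, max(75.67, 0) = 75.67
Node uu (S = 151.3): continuation = 1/1.07·[0.9333·0.0000 + 0.0667·11.6875] = 0.7282; exercise value = 0.0000 ≤ continuation, so V_uu = 0.7282
Node ud (S = 89.38): continuation = 1/1.07·[0.9333·11.6875 + 0.0667·51.9062] = 13.4287; exercise value = 20.6250 > continuation, so V_ud = 20.6250 (exercise)
Node dd (S = 52.81): continuation = 1/1.07·[0.9333·51.9062 + 0.0667·75.6719] = 49.9912; exercise value = 57.1875 > continuation, so V_dd = 57.1875 (exercise)
Node u (S = 137.5): continuation = 1/1.07·[0.9333·0.7282 + 0.0667·20.6250] = 1.9202; exercise value = 0.0000 ≤ continuation, so V_u = 1.9202
Node d (S = 81.25): continuation = 1/1.07·[0.9333·20.6250 + 0.0667·57.1875] = 21.5537; exercise value = 28.7500 > continuation, so V_d = 28.7500 (exercise)
Node 0 (S = 125): continuation = 1/1.07·[0.9333·1.9202 + 0.0667·28.7500] = 3.4662; exercise value = 0.0000 ≤ continuation, so V_0 = 3.4662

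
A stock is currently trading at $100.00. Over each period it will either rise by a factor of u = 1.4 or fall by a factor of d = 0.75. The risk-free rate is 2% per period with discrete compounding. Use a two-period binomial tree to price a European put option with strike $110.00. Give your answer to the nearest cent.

Risk-neutral probability p = (1 + 0.02 − 0.75)/(1.4 − 0.75) = 0.2700/0.6500 = 0.4154
Terminal stock prices: S_uu = 196, S_ud = 105, S_dd = 56.25
Terminal payoffs (K − S): max(-86, 0) = 0, max(5, 0) = 5, max(53.75, 0) = 53.75
Node u (S = 140): V_u = 1/1.02·[0.4154·0.0000 + 0.5846·5.0000] = 2.8658
Node d (S = 75): V_d = 1/1.02·[0.4154·5.0000 + 0.5846·53.7500] = 32.8431
Node 0 (S = 100): V_0 = 1/1.02·[0.4154·2.8658 + 0.5846·32.8431] = 19.9912

$19.99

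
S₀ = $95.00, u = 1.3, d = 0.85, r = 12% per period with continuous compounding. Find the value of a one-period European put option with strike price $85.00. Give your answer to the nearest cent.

$1.44

Risk-neutral probability p = (e^0.12 − 0.85)/(1.3 − 0.85) = 0.2775/0.4500 = 0.6167
Terminal stock prices: S_u = 123.5, S_d = 80.75
Terminal payoffs (K − S): max(-38.5, 0) = 0, max(4.25, 0) = 4.25
Node 0 (S = 95): V_0 = e^(−0.12)·[0.6167·0.0000 + 0.3833·4.2500] = 1.4450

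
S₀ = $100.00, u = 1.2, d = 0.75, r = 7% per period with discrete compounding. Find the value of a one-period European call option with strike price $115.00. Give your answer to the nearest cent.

$3.32

Risk-neutral probability p = (1 + 0.07 − 0.75)/(1.2 − 0.75) = 0.3200/0.4500 = 0.7111
Terminal stock prices: S_u = 120, S_d = 75
Terminal payoffs (S − K): max(5, 0) = 5, max(-40, 0) = 0
Node 0 (S = 100): V_0 = 1/1.07·[0.7111·5.0000 + 0.2889·0.0000] = 3.3229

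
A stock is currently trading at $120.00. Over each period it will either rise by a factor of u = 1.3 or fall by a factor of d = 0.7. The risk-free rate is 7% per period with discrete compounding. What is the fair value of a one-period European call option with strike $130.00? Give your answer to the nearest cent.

$14.98

Risk-neutral probability p = (1 + 0.07 − 0.7)/(1.3 − 0.7) = 0.3700/0.6000 = 0.6167
Terminal stock prices: S_u = 156, S_d = 84
Terminal payoffs (S − K): max(26, 0) = 26, max(-46, 0) = 0
Node 0 (S = 120): V_0 = 1/1.07·[0.6167·26.0000 + 0.3833·0.0000] = 14.9844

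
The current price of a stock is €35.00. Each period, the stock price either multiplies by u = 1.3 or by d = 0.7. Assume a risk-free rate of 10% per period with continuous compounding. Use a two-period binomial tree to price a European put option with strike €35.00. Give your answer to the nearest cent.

Risk-neutral probability p = (e^0.1 − 0.7)/(1.3 − 0.7) = 0.4052/0.6000 = 0.6753
Terminal stock prices: S_uu = 59.15, S_ud = 31.85, S_dd = 17.15
Terminal payoffs (K − S): max(-24.15, 0) = 0, max(3.15, 0) = 3.15, max(17.85, 0) = 17.85
Node u (S = 45.5): V_u = e^(−0.1)·[0.6753·0.0000 + 0.3247·3.1500] = 0.9255
Node d (S = 24.5): V_d = e^(−0.1)·[0.6753·3.1500 + 0.3247·17.8500] = 7.1693
Node 0 (S = 35): V_0 = e^(−0.1)·[0.6753·0.9255 + 0.3247·7.1693] = 2.6720

€2.67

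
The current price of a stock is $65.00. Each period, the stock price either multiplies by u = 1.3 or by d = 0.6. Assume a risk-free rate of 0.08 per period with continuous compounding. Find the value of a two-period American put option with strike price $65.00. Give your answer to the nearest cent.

$10.04

Risk-neutral probability p = (e^0.08 − 0.6)/(1.3 − 0.6) = 0.4833/0.7000 = 0.6904
Terminal stock prices: S_uu = 109.9, S_ud = 50.7, S_dd = 23.4
Terminal payoffs (K − S): max(-44.85, 0) = 0, max(14.3, 0) = 14.3, max(41.6, 0) = 41.6
Node u (S = 84.5): continuation = e^(−0.08)·[0.6904·0.0000 + 0.3096·14.3000] = 4.0868; exercise value = 0.0000 ≤ continuation, so V_u = 4.0868
Node d (S = 39): continuation = e^(−0.08)·[0.6904·14.3000 + 0.3096·41.6000] = 21.0026; exercise value = 26.0000 > continuation, so V_d = 26.0000 (exercise)
Node 0 (S = 65): continuation = e^(−0.08)·[0.6904·4.0868 + 0.3096·26.0000] = 10.0351; exercise value = 0.0000 ≤ continuation, so V_0 = 10.0351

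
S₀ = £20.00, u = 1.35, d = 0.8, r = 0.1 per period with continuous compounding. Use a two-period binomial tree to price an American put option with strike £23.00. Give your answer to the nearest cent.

Risk-neutral probability p = (e^0.1 − 0.8)/(1.35 − 0.8) = 0.3052/0.5500 = 0.5549
Terminal stock prices: S_uu = 36.45, S_ud = 21.6, S_dd = 12.8
Terminal payoffs (K − S): max(-13.45, 0) = 0, max(1.4, 0) = 1.4, max(10.2, 0) = 10.2
Node u (S = 27): continuation = e^(−0.1)·[0.5549·0.0000 + 0.4451·1.4000] = 0.5639; exercise value = 0.0000 ≤ continuation, so V_u = 0.5639
Node d (S = 16): continuation = e^(−0.1)·[0.5549·1.4000 + 0.4451·10.2000] = 4.8113; exercise value = 7.0000 > continuation, so V_d = 7.0000 (exercise)
Node 0 (S = 20): continuation = e^(−0.1)·[0.5549·0.5639 + 0.4451·7.0000] = 3.1026; exercise value = 3.0000 ≤ continuation, so V_0 = 3.1026

£3.10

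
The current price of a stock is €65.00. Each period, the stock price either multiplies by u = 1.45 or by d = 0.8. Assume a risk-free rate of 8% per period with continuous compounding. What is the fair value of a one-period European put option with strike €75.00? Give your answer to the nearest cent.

Risk-neutral probability p = (e^0.08 − 0.8)/(1.45 − 0.8) = 0.2833/0.6500 = 0.4358
Terminal stock prices: S_u = 94.25, S_d = 52
Terminal payoffs (K − S): max(-19.25, 0) = 0, max(23, 0) = 23
Node 0 (S = 65): V_0 = e^(−0.08)·[0.4358·0.0000 + 0.5642·23.0000] = 11.9784

€11.98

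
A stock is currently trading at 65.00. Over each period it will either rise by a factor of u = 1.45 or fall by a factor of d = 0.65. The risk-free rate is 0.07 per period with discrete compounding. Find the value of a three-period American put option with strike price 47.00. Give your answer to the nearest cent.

Risk-neutral probability p = (1 + 0.07 − 0.65)/(1.45 − 0.65) = 0.4200/0.8000 = 0.5250
Terminal stock prices: S_uuu = 198.2, S_uud = 88.83, S_udd = 39.82, S_ddd = 17.85
Terminal payoffs (K − S): max(-151.2, 0) = 0, max(-41.83, 0) = 0, max(7.179, 0) = 7.179, max(29.15, 0) = 29.15
Node uu (S = 136.7): continuation = 1/1.07·[0.5250·0.0000 + 0.4750·0.0000] = 0.0000; exercise value = 0.0000 ≤ continuation, so V_uu = 0.0000
Node ud (S = 61.26): continuation = 1/1.07·[0.5250·0.0000 + 0.4750·7.1794] = 3.1871; exercise value = 0.0000 ≤ continuation, so V_ud = 3.1871
Node dd (S = 27.46): continuation = 1/1.07·[0.5250·7.1794 + 0.4750·29.1494] = 16.4627; exercise value = 19.5375 > continuation, so V_dd = 19.5375 (exercise)
Node u (S = 94.25): continuation = 1/1.07·[0.5250·0.0000 + 0.4750·3.1871] = 1.4148; exercise value = 0.0000 ≤ continuation, so V_u = 1.4148
Node d (S = 42.25): continuation = 1/1.07·[0.5250·3.1871 + 0.4750·19.5375] = 10.2370; exercise value = 4.7500 ≤ continuation, so V_d = 10.2370
Node 0 (S = 65): continuation = 1/1.07·[0.5250·1.4148 + 0.4750·10.2370] = 5.2386; exercise value = 0.0000 ≤ continuation, so V_0 = 5.2386

5.24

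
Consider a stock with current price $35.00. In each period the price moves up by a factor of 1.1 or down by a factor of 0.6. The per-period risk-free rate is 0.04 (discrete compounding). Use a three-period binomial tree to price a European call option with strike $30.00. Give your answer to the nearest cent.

Risk-neutral probability p = (1 + 0.04 − 0.6)/(1.1 − 0.6) = 0.4400/0.5000 = 0.8800
Terminal stock prices: S_uuu = 46.59, S_uud = 25.41, S_udd = 13.86, S_ddd = 7.56
Terminal payoffs (S − K): max(16.59, 0) = 16.59, max(-4.59, 0) = 0, max(-16.14, 0) = 0, max(-22.44, 0) = 0
Node uu (S = 42.35): V_uu = 1/1.04·[0.8800·16.5850 + 0.1200·0.0000] = 14.0335
Node ud (S = 23.1): V_ud = 1/1.04·[0.8800·0.0000 + 0.1200·0.0000] = 0.0000
Node dd (S = 12.6): V_dd = 1/1.04·[0.8800·0.0000 + 0.1200·0.0000] = 0.0000
Node u (S = 38.5): V_u = 1/1.04·[0.8800·14.0335 + 0.1200·0.0000] = 11.8745
Node d (S = 21): V_d = 1/1.04·[0.8800·0.0000 + 0.1200·0.0000] = 0.0000
Node 0 (S = 35): V_0 = 1/1.04·[0.8800·11.8745 + 0.1200·0.0000] = 10.0476

$10.05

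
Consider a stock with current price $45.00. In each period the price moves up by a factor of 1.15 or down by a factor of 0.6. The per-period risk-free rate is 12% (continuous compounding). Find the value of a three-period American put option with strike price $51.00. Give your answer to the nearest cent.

Risk-neutral probability p = (e^0.12 − 0.6)/(1.15 − 0.6) = 0.5275/0.5500 = 0.9591
Terminal stock prices: S_uuu = 68.44, S_uud = 35.71, S_udd = 18.63, S_ddd = 9.72
Terminal payoffs (K − S): max(-17.44, 0) = 0, max(15.29, 0) = 15.29, max(32.37, 0) = 32.37, max(41.28, 0) = 41.28
Node uu (S = 59.51): continuation = e^(−0.12)·[0.9591·0.0000 + 0.0409·15.2925] = 0.5549; exercise value = 0.0000 ≤ continuation, so V_uu = 0.5549
Node ud (S = 31.05): continuation = e^(−0.12)·[0.9591·15.2925 + 0.0409·32.3700] = 14.1829; exercise value = 19.9500 > continuation, so V_ud = 19.9500 (exercise)
Node dd (S = 16.2): continuation = e^(−0.12)·[0.9591·32.3700 + 0.0409·41.2800] = 29.0329; exercise value = 34.8000 > continuation, so V_dd = 34.8000 (exercise)
Node u (S = 51.75): continuation = e^(−0.12)·[0.9591·0.5549 + 0.0409·19.9500] = 1.1960; exercise value = 0.0000 ≤ continuation, so V_u = 1.1960
Node d (S = 27): continuation = e^(−0.12)·[0.9591·19.9500 + 0.0409·34.8000] = 18.2329; exercise value = 24.0000 > continuation, so V_d = 24.0000 (exercise)
Node 0 (S = 45): continuation = e^(−0.12)·[0.9591·1.1960 + 0.0409·24.0000] = 1.8883; exercise value = 6.0000 > continuation, so V_0 = 6.0000 (exercise)

$6.00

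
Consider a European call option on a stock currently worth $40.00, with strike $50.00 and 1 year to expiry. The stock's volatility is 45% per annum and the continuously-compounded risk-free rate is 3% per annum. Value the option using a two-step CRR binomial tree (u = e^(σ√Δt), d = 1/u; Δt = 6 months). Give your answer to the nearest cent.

$4.91

CRR parameters: u = e^(σ√Δt) = e^(0.45·√0.5) = 1.3746, d = 1/u = 0.7275
Per-period rate: rΔt = 0.03·0.5 = 0.015, so R = e^0.015 = 1.0151
Risk-neutral probability p = (e^0.015 − 0.7275)/(1.3746 − 0.7275) = 0.2877/0.6472 = 0.4445
Terminal stock prices: S_uu = 75.59, S_ud = 40, S_dd = 21.17
Terminal payoffs (S − K): max(25.59, 0) = 25.59, max(-10, 0) = 0, max(-28.83, 0) = 0
Node u (S = 54.99): V_u = e^(−0.015)·[0.4445·25.5863 + 0.5555·0.0000] = 11.2030
Node d (S = 29.1): V_d = e^(−0.015)·[0.4445·0.0000 + 0.5555·0.0000] = 0.0000
Node 0 (S = 40): V_0 = e^(−0.015)·[0.4445·11.2030 + 0.5555·0.0000] = 4.9052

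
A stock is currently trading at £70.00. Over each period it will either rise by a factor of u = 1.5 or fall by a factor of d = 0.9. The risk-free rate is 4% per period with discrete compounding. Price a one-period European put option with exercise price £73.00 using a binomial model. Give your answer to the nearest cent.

£7.37

Risk-neutral probability p = (1 + 0.04 − 0.9)/(1.5 − 0.9) = 0.1400/0.6000 = 0.2333
Terminal stock prices: S_u = 105, S_d = 63
Terminal payoffs (K − S): max(-32, 0) = 0, max(10, 0) = 10
Node 0 (S = 70): V_0 = 1/1.04·[0.2333·0.0000 + 0.7667·10.0000] = 7.3718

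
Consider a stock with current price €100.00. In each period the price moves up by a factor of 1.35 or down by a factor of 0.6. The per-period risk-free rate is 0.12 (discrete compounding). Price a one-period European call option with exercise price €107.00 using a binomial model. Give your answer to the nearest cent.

€17.33

Risk-neutral probability p = (1 + 0.12 − 0.6)/(1.35 − 0.6) = 0.5200/0.7500 = 0.6933
Terminal stock prices: S_u = 135, S_d = 60
Terminal payoffs (S − K): max(28, 0) = 28, max(-47, 0) = 0
Node 0 (S = 100): V_0 = 1/1.12·[0.6933·28.0000 + 0.3067·0.0000] = 17.3333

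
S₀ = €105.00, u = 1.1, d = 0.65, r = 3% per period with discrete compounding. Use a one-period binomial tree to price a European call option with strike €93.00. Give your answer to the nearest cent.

Risk-neutral probability p = (1 + 0.03 − 0.65)/(1.1 − 0.65) = 0.3800/0.4500 = 0.8444
Terminal stock prices: S_u = 115.5, S_d = 68.25
Terminal payoffs (S − K): max(22.5, 0) = 22.5, max(-24.75, 0) = 0
Node 0 (S = 105): V_0 = 1/1.03·[0.8444·22.5000 + 0.1556·0.0000] = 18.4466

€18.45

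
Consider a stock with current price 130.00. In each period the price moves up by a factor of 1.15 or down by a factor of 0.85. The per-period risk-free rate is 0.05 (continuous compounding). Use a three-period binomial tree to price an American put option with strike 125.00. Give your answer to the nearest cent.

Risk-neutral probability p = (e^0.05 − 0.85)/(1.15 − 0.85) = 0.2013/0.3000 = 0.6709
Terminal stock prices: S_uuu = 197.7, S_uud = 146.1, S_udd = 108, S_ddd = 79.84
Terminal payoffs (K − S): max(-72.71, 0) = 0, max(-21.14, 0) = 0, max(16.99, 0) = 16.99, max(45.16, 0) = 45.16
Node uu (S = 171.9): continuation = e^(−0.05)·[0.6709·0.0000 + 0.3291·0.0000] = 0.0000; exercise value = 0.0000 ≤ continuation, so V_uu = 0.0000
Node ud (S = 127.1): continuation = e^(−0.05)·[0.6709·0.0000 + 0.3291·16.9863] = 5.3175; exercise value = 0.0000 ≤ continuation, so V_ud = 5.3175
Node dd (S = 93.92): continuation = e^(−0.05)·[0.6709·16.9863 + 0.3291·45.1638] = 24.9787; exercise value = 31.0750 > continuation, so V_dd = 31.0750 (exercise)
Node u (S = 149.5): continuation = e^(−0.05)·[0.6709·0.0000 + 0.3291·5.3175] = 1.6646; exercise value = 0.0000 ≤ continuation, so V_u = 1.6646
Node d (S = 110.5): continuation = e^(−0.05)·[0.6709·5.3175 + 0.3291·31.0750] = 13.1214; exercise value = 14.5000 > continuation, so V_d = 14.5000 (exercise)
Node 0 (S = 130): continuation = e^(−0.05)·[0.6709·1.6646 + 0.3291·14.5000] = 5.6015; exercise value = 0.0000 ≤ continuation, so V_0 = 5.6015

5.60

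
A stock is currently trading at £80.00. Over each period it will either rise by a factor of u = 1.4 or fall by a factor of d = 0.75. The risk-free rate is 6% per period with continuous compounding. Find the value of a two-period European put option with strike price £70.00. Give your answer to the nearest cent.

£6.00

Risk-neutral probability p = (e^0.06 − 0.75)/(1.4 − 0.75) = 0.3118/0.6500 = 0.4797
Terminal stock prices: S_uu = 156.8, S_ud = 84, S_dd = 45
Terminal payoffs (K − S): max(-86.8, 0) = 0, max(-14, 0) = 0, max(25, 0) = 25
Node u (S = 112): V_u = e^(−0.06)·[0.4797·0.0000 + 0.5203·0.0000] = 0.0000
Node d (S = 60): V_d = e^(−0.06)·[0.4797·0.0000 + 0.5203·25.0000] = 12.2489
Node 0 (S = 80): V_0 = e^(−0.06)·[0.4797·0.0000 + 0.5203·12.2489] = 6.0014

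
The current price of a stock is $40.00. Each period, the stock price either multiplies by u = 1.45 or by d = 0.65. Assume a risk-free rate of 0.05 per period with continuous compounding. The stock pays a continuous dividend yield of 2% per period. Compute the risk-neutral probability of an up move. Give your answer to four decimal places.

p = 0.4756

Per-period risk-free factor R = e^0.05 = 1.0513; dividend-adjusted growth = e^(0.05−0.02) = 1.0305.
Risk-neutral probability p = (1.0305 − 0.65)/(1.45 − 0.65) = 0.3805/0.8000 = 0.4756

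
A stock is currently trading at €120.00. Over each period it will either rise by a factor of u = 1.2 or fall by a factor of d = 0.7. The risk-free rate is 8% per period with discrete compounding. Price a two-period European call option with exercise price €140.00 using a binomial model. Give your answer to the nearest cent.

Risk-neutral probability p = (1 + 0.08 − 0.7)/(1.2 − 0.7) = 0.3800/0.5000 = 0.7600
Terminal stock prices: S_uu = 172.8, S_ud = 100.8, S_dd = 58.8
Terminal payoffs (S − K): max(32.8, 0) = 32.8, max(-39.2, 0) = 0, max(-81.2, 0) = 0
Node u (S = 144): V_u = 1/1.08·[0.7600·32.8000 + 0.2400·0.0000] = 23.0815
Node d (S = 84): V_d = 1/1.08·[0.7600·0.0000 + 0.2400·0.0000] = 0.0000
Node 0 (S = 120): V_0 = 1/1.08·[0.7600·23.0815 + 0.2400·0.0000] = 16.2425

€16.24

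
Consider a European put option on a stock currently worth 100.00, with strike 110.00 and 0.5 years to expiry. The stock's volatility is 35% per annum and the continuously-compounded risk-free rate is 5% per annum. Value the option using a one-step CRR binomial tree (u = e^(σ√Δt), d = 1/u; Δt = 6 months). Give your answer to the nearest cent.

15.91

CRR parameters: u = e^(σ√Δt) = e^(0.35·√0.5) = 1.2808, d = 1/u = 0.7808
Per-period rate: rΔt = 0.05·0.5 = 0.025, so R = e^0.025 = 1.0253
Risk-neutral probability p = (e^0.025 − 0.7808)/(1.2808 − 0.7808) = 0.2446/0.5000 = 0.4891
Terminal stock prices: S_u = 128.1, S_d = 78.08
Terminal payoffs (K − S): max(-18.08, 0) = 0, max(31.92, 0) = 31.92
Node 0 (S = 100): V_0 = e^(−0.025)·[0.4891·0.0000 + 0.5109·31.9240] = 15.9083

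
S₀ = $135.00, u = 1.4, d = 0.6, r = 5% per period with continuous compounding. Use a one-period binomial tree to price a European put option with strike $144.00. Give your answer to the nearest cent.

Risk-neutral probability p = (e^0.05 − 0.6)/(1.4 − 0.6) = 0.4513/0.8000 = 0.5641
Terminal stock prices: S_u = 189, S_d = 81
Terminal payoffs (K − S): max(-45, 0) = 0, max(63, 0) = 63
Node 0 (S = 135): V_0 = e^(−0.05)·[0.5641·0.0000 + 0.4359·63.0000] = 26.1230

$26.12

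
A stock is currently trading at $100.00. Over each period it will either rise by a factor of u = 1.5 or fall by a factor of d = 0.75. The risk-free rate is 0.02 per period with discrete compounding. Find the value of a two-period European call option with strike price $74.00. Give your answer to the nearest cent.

$35.86

Risk-neutral probability p = (1 + 0.02 − 0.75)/(1.5 − 0.75) = 0.2700/0.7500 = 0.3600
Terminal stock prices: S_uu = 225, S_ud = 112.5, S_dd = 56.25
Terminal payoffs (S − K): max(151, 0) = 151, max(38.5, 0) = 38.5, max(-17.75, 0) = 0
Node u (S = 150): V_u = 1/1.02·[0.3600·151.0000 + 0.6400·38.5000] = 77.4510
Node d (S = 75): V_d = 1/1.02·[0.3600·38.5000 + 0.6400·0.0000] = 13.5882
Node 0 (S = 100): V_0 = 1/1.02·[0.3600·77.4510 + 0.6400·13.5882] = 35.8616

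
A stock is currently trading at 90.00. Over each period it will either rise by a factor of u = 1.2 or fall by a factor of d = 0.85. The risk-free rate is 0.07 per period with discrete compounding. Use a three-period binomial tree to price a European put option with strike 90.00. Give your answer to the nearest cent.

3.99

Risk-neutral probability p = (1 + 0.07 − 0.85)/(1.2 − 0.85) = 0.2200/0.3500 = 0.6286
Terminal stock prices: S_uuu = 155.5, S_uud = 110.2, S_udd = 78.03, S_ddd = 55.27
Terminal payoffs (K − S): max(-65.52, 0) = 0, max(-20.16, 0) = 0, max(11.97, 0) = 11.97, max(34.73, 0) = 34.73
Node uu (S = 129.6): V_uu = 1/1.07·[0.6286·0.0000 + 0.3714·0.0000] = 0.0000
Node ud (S = 91.8): V_ud = 1/1.07·[0.6286·0.0000 + 0.3714·11.9700] = 4.1551
Node dd (S = 65.02): V_dd = 1/1.07·[0.6286·11.9700 + 0.3714·34.7288] = 19.0871
Node u (S = 108): V_u = 1/1.07·[0.6286·0.0000 + 0.3714·4.1551] = 1.4424
Node d (S = 76.5): V_d = 1/1.07·[0.6286·4.1551 + 0.3714·19.0871] = 9.0666
Node 0 (S = 90): V_0 = 1/1.07·[0.6286·1.4424 + 0.3714·9.0666] = 3.9946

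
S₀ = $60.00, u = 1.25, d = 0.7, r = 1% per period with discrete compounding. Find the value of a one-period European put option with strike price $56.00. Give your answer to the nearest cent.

$6.05

Risk-neutral probability p = (1 + 0.01 − 0.7)/(1.25 − 0.7) = 0.3100/0.5500 = 0.5636
Terminal stock prices: S_u = 75, S_d = 42
Terminal payoffs (K − S): max(-19, 0) = 0, max(14, 0) = 14
Node 0 (S = 60): V_0 = 1/1.01·[0.5636·0.0000 + 0.4364·14.0000] = 6.0486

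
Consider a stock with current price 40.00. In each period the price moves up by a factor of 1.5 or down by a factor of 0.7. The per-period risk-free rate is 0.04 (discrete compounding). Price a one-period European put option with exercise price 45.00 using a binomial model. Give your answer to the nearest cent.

Risk-neutral probability p = (1 + 0.04 − 0.7)/(1.5 − 0.7) = 0.3400/0.8000 = 0.4250
Terminal stock prices: S_u = 60, S_d = 28
Terminal payoffs (K − S): max(-15, 0) = 0, max(17, 0) = 17
Node 0 (S = 40): V_0 = 1/1.04·[0.4250·0.0000 + 0.5750·17.0000] = 9.3990

9.40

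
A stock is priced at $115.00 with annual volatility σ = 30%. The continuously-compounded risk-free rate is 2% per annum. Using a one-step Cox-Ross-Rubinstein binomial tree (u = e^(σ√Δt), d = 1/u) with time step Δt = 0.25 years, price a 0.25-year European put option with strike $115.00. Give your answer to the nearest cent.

CRR parameters: u = e^(σ√Δt) = e^(0.3·√0.25) = 1.1618, d = 1/u = 0.8607
Per-period rate: rΔt = 0.02·0.25 = 0.005, so R = e^0.005 = 1.0050
Risk-neutral probability p = (e^0.005 − 0.8607)/(1.1618 − 0.8607) = 0.1443/0.3011 = 0.4792
Terminal stock prices: S_u = 133.6, S_d = 98.98
Terminal payoffs (K − S): max(-18.61, 0) = 0, max(16.02, 0) = 16.02
Node 0 (S = 115): V_0 = e^(−0.005)·[0.4792·0.0000 + 0.5208·16.0186] = 8.3006

$8.30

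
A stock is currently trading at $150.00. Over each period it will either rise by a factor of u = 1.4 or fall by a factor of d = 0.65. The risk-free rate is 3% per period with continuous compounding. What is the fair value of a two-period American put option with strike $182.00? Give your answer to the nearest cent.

Risk-neutral probability p = (e^0.03 − 0.65)/(1.4 − 0.65) = 0.3805/0.7500 = 0.5073
Terminal stock prices: S_uu = 294, S_ud = 136.5, S_dd = 63.38
Terminal payoffs (K − S): max(-112, 0) = 0, max(45.5, 0) = 45.5, max(118.6, 0) = 118.6
Node u (S = 210): continuation = e^(−0.03)·[0.5073·0.0000 + 0.4927·45.5000] = 21.7565; exercise value = 0.0000 ≤ continuation, so V_u = 21.7565
Node d (S = 97.5): continuation = e^(−0.03)·[0.5073·45.5000 + 0.4927·118.6250] = 79.1211; exercise value = 84.5000 > continuation, so V_d = 84.5000 (exercise)
Node 0 (S = 150): continuation = e^(−0.03)·[0.5073·21.7565 + 0.4927·84.5000] = 51.1152; exercise value = 32.0000 ≤ continuation, so V_0 = 51.1152

$51.12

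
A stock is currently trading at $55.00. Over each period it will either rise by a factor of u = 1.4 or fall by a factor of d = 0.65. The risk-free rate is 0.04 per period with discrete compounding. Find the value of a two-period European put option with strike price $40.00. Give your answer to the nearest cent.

Risk-neutral probability p = (1 + 0.04 − 0.65)/(1.4 − 0.65) = 0.3900/0.7500 = 0.5200
Terminal stock prices: S_uu = 107.8, S_ud = 50.05, S_dd = 23.24
Terminal payoffs (K − S): max(-67.8, 0) = 0, max(-10.05, 0) = 0, max(16.76, 0) = 16.76
Node u (S = 77): V_u = 1/1.04·[0.5200·0.0000 + 0.4800·0.0000] = 0.0000
Node d (S = 35.75): V_d = 1/1.04·[0.5200·0.0000 + 0.4800·16.7625] = 7.7365
Node 0 (S = 55): V_0 = 1/1.04·[0.5200·0.0000 + 0.4800·7.7365] = 3.5707

$3.57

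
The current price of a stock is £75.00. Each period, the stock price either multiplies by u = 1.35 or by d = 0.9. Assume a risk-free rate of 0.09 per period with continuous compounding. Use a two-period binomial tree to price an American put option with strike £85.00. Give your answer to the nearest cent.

£10.00

Risk-neutral probability p = (e^0.09 − 0.9)/(1.35 − 0.9) = 0.1942/0.4500 = 0.4315
Terminal stock prices: S_uu = 136.7, S_ud = 91.12, S_dd = 60.75
Terminal payoffs (K − S): max(-51.69, 0) = 0, max(-6.125, 0) = 0, max(24.25, 0) = 24.25
Node u (S = 101.2): continuation = e^(−0.09)·[0.4315·0.0000 + 0.5685·0.0000] = 0.0000; exercise value = 0.0000 ≤ continuation, so V_u = 0.0000
Node d (S = 67.5): continuation = e^(−0.09)·[0.4315·0.0000 + 0.5685·24.2500] = 12.5996; exercise value = 17.5000 > continuation, so V_d = 17.5000 (exercise)
Node 0 (S = 75): continuation = e^(−0.09)·[0.4315·0.0000 + 0.5685·17.5000] = 9.0925; exercise value = 10.0000 > continuation, so V_0 = 10.0000 (exercise)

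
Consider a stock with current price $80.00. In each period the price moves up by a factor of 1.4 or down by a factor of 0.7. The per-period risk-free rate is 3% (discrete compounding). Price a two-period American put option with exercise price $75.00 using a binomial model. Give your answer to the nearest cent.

$9.75

Risk-neutral probability p = (1 + 0.03 − 0.7)/(1.4 − 0.7) = 0.3300/0.7000 = 0.4714
Terminal stock prices: S_uu = 156.8, S_ud = 78.4, S_dd = 39.2
Terminal payoffs (K − S): max(-81.8, 0) = 0, max(-3.4, 0) = 0, max(35.8, 0) = 35.8
Node u (S = 112): continuation = 1/1.03·[0.4714·0.0000 + 0.5286·0.0000] = 0.0000; exercise value = 0.0000 ≤ continuation, so V_u = 0.0000
Node d (S = 56): continuation = 1/1.03·[0.4714·0.0000 + 0.5286·35.8000] = 18.3717; exercise value = 19.0000 > continuation, so V_d = 19.0000 (exercise)
Node 0 (S = 80): continuation = 1/1.03·[0.4714·0.0000 + 0.5286·19.0000] = 9.7503; exercise value = 0.0000 ≤ continuation, so V_0 = 9.7503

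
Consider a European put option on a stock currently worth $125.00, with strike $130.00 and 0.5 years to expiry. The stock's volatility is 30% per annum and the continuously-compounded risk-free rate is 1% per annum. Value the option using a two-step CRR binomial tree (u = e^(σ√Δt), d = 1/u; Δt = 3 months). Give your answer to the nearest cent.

CRR parameters: u = e^(σ√Δt) = e^(0.3·√0.25) = 1.1618, d = 1/u = 0.8607
Per-period rate: rΔt = 0.01·0.25 = 0.0025, so R = e^0.0025 = 1.0025
Risk-neutral probability p = (e^0.0025 − 0.8607)/(1.1618 − 0.8607) = 0.1418/0.3011 = 0.4709
Terminal stock prices: S_uu = 168.7, S_ud = 125, S_dd = 92.6
Terminal payoffs (K − S): max(-38.73, 0) = 0, max(5, 0) = 5, max(37.4, 0) = 37.4
Node u (S = 145.2): V_u = e^(−0.0025)·[0.4709·0.0000 + 0.5291·5.0000] = 2.6390
Node d (S = 107.6): V_d = e^(−0.0025)·[0.4709·5.0000 + 0.5291·37.3977] = 22.0869
Node 0 (S = 125): V_0 = e^(−0.0025)·[0.4709·2.6390 + 0.5291·22.0869] = 12.8969

$12.90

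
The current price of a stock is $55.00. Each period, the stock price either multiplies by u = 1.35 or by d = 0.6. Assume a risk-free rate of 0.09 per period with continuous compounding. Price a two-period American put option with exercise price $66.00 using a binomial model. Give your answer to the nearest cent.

Risk-neutral probability p = (e^0.09 − 0.6)/(1.35 − 0.6) = 0.4942/0.7500 = 0.6589
Terminal stock prices: S_uu = 100.2, S_ud = 44.55, S_dd = 19.8
Terminal payoffs (K − S): max(-34.24, 0) = 0, max(21.45, 0) = 21.45, max(46.2, 0) = 46.2
Node u (S = 74.25): continuation = e^(−0.09)·[0.6589·0.0000 + 0.3411·21.4500] = 6.6869; exercise value = 0.0000 ≤ continuation, so V_u = 6.6869
Node d (S = 33): continuation = e^(−0.09)·[0.6589·21.4500 + 0.3411·46.2000] = 27.3195; exercise value = 33.0000 > continuation, so V_d = 33.0000 (exercise)
Node 0 (S = 55): continuation = e^(−0.09)·[0.6589·6.6869 + 0.3411·33.0000] = 14.3143; exercise value = 11.0000 ≤ continuation, so V_0 = 14.3143

$14.31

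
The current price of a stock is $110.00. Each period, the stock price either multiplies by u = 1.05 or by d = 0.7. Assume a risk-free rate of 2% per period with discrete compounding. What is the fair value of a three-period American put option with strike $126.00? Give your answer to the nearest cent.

Risk-neutral probability p = (1 + 0.02 − 0.7)/(1.05 − 0.7) = 0.3200/0.3500 = 0.9143
Terminal stock prices: S_uuu = 127.3, S_uud = 84.89, S_udd = 56.59, S_ddd = 37.73
Terminal payoffs (K − S): max(-1.339, 0) = 0, max(41.11, 0) = 41.11, max(69.41, 0) = 69.41, max(88.27, 0) = 88.27
Node uu (S = 121.3): continuation = 1/1.02·[0.9143·0.0000 + 0.0857·41.1075] = 3.4544; exercise value = 4.7250 > continuation, so V_uu = 4.7250 (exercise)
Node ud (S = 80.85): continuation = 1/1.02·[0.9143·41.1075 + 0.0857·69.4050] = 42.6794; exercise value = 45.1500 > continuation, so V_ud = 45.1500 (exercise)
Node dd (S = 53.9): continuation = 1/1.02·[0.9143·69.4050 + 0.0857·88.2700] = 69.6294; exercise value = 72.1000 > continuation, so V_dd = 72.1000 (exercise)
Node u (S = 115.5): continuation = 1/1.02·[0.9143·4.7250 + 0.0857·45.1500] = 8.0294; exercise value = 10.5000 > continuation, so V_u = 10.5000 (exercise)
Node d (S = 77): continuation = 1/1.02·[0.9143·45.1500 + 0.0857·72.1000] = 46.5294; exercise value = 49.0000 > continuation, so V_d = 49.0000 (exercise)
Node 0 (S = 110): continuation = 1/1.02·[0.9143·10.5000 + 0.0857·49.0000] = 13.5294; exercise value = 16.0000 > continuation, so V_0 = 16.0000 (exercise)

$16.00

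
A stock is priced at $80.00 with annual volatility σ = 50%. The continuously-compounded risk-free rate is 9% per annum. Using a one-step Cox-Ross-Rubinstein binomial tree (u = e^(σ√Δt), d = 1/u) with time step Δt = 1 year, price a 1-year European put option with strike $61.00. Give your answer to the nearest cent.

$6.07

CRR parameters: u = e^(σ√Δt) = e^(0.5·√1) = 1.6487, d = 1/u = 0.6065
Per-period rate: rΔt = 0.09·1 = 0.09, so R = e^0.09 = 1.0942
Risk-neutral probability p = (e^0.09 − 0.6065)/(1.6487 − 0.6065) = 0.4876/1.0422 = 0.4679
Terminal stock prices: S_u = 131.9, S_d = 48.52
Terminal payoffs (K − S): max(-70.9, 0) = 0, max(12.48, 0) = 12.48
Node 0 (S = 80): V_0 = e^(−0.09)·[0.4679·0.0000 + 0.5321·12.4775] = 6.0678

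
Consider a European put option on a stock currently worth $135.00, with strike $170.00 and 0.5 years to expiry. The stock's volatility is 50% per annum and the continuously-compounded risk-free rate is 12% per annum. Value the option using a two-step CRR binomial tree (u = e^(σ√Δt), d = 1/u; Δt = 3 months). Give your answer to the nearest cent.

CRR parameters: u = e^(σ√Δt) = e^(0.5·√0.25) = 1.2840, d = 1/u = 0.7788
Per-period rate: rΔt = 0.12·0.25 = 0.03, so R = e^0.03 = 1.0305
Risk-neutral probability p = (e^0.03 − 0.7788)/(1.2840 − 0.7788) = 0.2517/0.5052 = 0.4981
Terminal stock prices: S_uu = 222.6, S_ud = 135, S_dd = 81.88
Terminal payoffs (K − S): max(-52.58, 0) = 0, max(35, 0) = 35, max(88.12, 0) = 88.12
Node u (S = 173.3): V_u = e^(−0.03)·[0.4981·0.0000 + 0.5019·35.0000] = 17.0472
Node d (S = 105.1): V_d = e^(−0.03)·[0.4981·35.0000 + 0.5019·88.1184] = 59.8376
Node 0 (S = 135): V_0 = e^(−0.03)·[0.4981·17.0472 + 0.5019·59.8376] = 37.3851

$37.39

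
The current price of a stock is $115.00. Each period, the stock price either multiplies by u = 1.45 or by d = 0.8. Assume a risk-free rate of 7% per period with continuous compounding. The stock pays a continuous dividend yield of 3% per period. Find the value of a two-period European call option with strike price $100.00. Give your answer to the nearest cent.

$30.46

Per-period risk-free factor R = e^0.07 = 1.0725; dividend-adjusted growth = e^(0.07−0.03) = 1.0408.
Risk-neutral probability p = (1.0408 − 0.8)/(1.45 − 0.8) = 0.2408/0.6500 = 0.3705
Terminal stock prices: S_uu = 241.8, S_ud = 133.4, S_dd = 73.6
Terminal payoffs (S − K): max(141.8, 0) = 141.8, max(33.4, 0) = 33.4, max(-26.4, 0) = 0
Node u (S = 166.8): V_u = e^(−0.07)·[0.3705·141.7875 + 0.6295·33.4000] = 68.5824
Node d (S = 92): V_d = e^(−0.07)·[0.3705·33.4000 + 0.6295·0.0000] = 11.5374
Node 0 (S = 115): V_0 = e^(−0.07)·[0.3705·68.5824 + 0.6295·11.5374] = 30.4626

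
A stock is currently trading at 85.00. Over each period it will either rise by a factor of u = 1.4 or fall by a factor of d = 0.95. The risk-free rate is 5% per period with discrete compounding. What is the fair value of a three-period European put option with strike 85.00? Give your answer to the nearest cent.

Risk-neutral probability p = (1 + 0.05 − 0.95)/(1.4 − 0.95) = 0.1000/0.4500 = 0.2222
Terminal stock prices: S_uuu = 233.2, S_uud = 158.3, S_udd = 107.4, S_ddd = 72.88
Terminal payoffs (K − S): max(-148.2, 0) = 0, max(-73.27, 0) = 0, max(-22.4, 0) = 0, max(12.12, 0) = 12.12
Node uu (S = 166.6): V_uu = 1/1.05·[0.2222·0.0000 + 0.7778·0.0000] = 0.0000
Node ud (S = 113): V_ud = 1/1.05·[0.2222·0.0000 + 0.7778·0.0000] = 0.0000
Node dd (S = 76.71): V_dd = 1/1.05·[0.2222·0.0000 + 0.7778·12.1231] = 8.9801
Node u (S = 119): V_u = 1/1.05·[0.2222·0.0000 + 0.7778·0.0000] = 0.0000
Node d (S = 80.75): V_d = 1/1.05·[0.2222·0.0000 + 0.7778·8.9801] = 6.6519
Node 0 (S = 85): V_0 = 1/1.05·[0.2222·0.0000 + 0.7778·6.6519] = 4.9273

4.93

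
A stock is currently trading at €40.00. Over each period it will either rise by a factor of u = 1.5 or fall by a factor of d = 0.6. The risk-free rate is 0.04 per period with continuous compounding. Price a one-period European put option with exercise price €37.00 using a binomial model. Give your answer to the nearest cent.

€6.37

Risk-neutral probability p = (e^0.04 − 0.6)/(1.5 − 0.6) = 0.4408/0.9000 = 0.4898
Terminal stock prices: S_u = 60, S_d = 24
Terminal payoffs (K − S): max(-23, 0) = 0, max(13, 0) = 13
Node 0 (S = 40): V_0 = e^(−0.04)·[0.4898·0.0000 + 0.5102·13.0000] = 6.3727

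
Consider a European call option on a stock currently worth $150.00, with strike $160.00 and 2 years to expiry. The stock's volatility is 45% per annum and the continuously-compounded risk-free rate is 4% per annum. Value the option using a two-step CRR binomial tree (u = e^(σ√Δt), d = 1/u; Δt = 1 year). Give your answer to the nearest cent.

CRR parameters: u = e^(σ√Δt) = e^(0.45·√1) = 1.5683, d = 1/u = 0.6376
Per-period rate: rΔt = 0.04·1 = 0.04, so R = e^0.04 = 1.0408
Risk-neutral probability p = (e^0.04 − 0.6376)/(1.5683 − 0.6376) = 0.4032/0.9307 = 0.4332
Terminal stock prices: S_uu = 368.9, S_ud = 150, S_dd = 60.99
Terminal payoffs (S − K): max(208.9, 0) = 208.9, max(-10, 0) = 0, max(-99.01, 0) = 0
Node u (S = 235.2): V_u = e^(−0.04)·[0.4332·208.9405 + 0.5668·0.0000] = 86.9662
Node d (S = 95.64): V_d = e^(−0.04)·[0.4332·0.0000 + 0.5668·0.0000] = 0.0000
Node 0 (S = 150): V_0 = e^(−0.04)·[0.4332·86.9662 + 0.5668·0.0000] = 36.1975

$36.20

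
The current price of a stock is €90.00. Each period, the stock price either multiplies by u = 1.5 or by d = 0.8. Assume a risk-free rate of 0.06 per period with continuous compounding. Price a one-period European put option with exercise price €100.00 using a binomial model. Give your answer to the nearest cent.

Risk-neutral probability p = (e^0.06 − 0.8)/(1.5 − 0.8) = 0.2618/0.7000 = 0.3741
Terminal stock prices: S_u = 135, S_d = 72
Terminal payoffs (K − S): max(-35, 0) = 0, max(28, 0) = 28
Node 0 (S = 90): V_0 = e^(−0.06)·[0.3741·0.0000 + 0.6259·28.0000] = 16.5059

€16.51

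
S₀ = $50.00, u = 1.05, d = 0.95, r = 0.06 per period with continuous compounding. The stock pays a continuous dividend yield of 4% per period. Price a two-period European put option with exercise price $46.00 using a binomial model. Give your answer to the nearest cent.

$0.07

Per-period risk-free factor R = e^0.06 = 1.0618; dividend-adjusted growth = e^(0.06−0.04) = 1.0202.
Risk-neutral probability p = (1.0202 − 0.95)/(1.05 − 0.95) = 0.0702/0.1000 = 0.7020
Terminal stock prices: S_uu = 55.12, S_ud = 49.88, S_dd = 45.12
Terminal payoffs (K − S): max(-9.125, 0) = 0, max(-3.875, 0) = 0, max(0.875, 0) = 0.875
Node u (S = 52.5): V_u = e^(−0.06)·[0.7020·0.0000 + 0.2980·0.0000] = 0.0000
Node d (S = 47.5): V_d = e^(−0.06)·[0.7020·0.0000 + 0.2980·0.8750] = 0.2456
Node 0 (S = 50): V_0 = e^(−0.06)·[0.7020·0.0000 + 0.2980·0.2456] = 0.0689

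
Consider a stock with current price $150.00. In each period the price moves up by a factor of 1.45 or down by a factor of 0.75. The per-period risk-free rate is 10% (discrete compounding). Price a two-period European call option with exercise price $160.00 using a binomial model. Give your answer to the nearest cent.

$33.39

Risk-neutral probability p = (1 + 0.1 − 0.75)/(1.45 − 0.75) = 0.3500/0.7000 = 0.5000
Terminal stock prices: S_uu = 315.4, S_ud = 163.1, S_dd = 84.38
Terminal payoffs (S − K): max(155.4, 0) = 155.4, max(3.125, 0) = 3.125, max(-75.62, 0) = 0
Node u (S = 217.5): V_u = 1/1.1·[0.5000·155.3750 + 0.5000·3.1250] = 72.0455
Node d (S = 112.5): V_d = 1/1.1·[0.5000·3.1250 + 0.5000·0.0000] = 1.4205
Node 0 (S = 150): V_0 = 1/1.1·[0.5000·72.0455 + 0.5000·1.4205] = 33.3936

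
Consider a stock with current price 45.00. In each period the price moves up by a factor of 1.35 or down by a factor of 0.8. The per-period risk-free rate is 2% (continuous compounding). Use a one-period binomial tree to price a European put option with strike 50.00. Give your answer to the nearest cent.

8.23

Risk-neutral probability p = (e^0.02 − 0.8)/(1.35 − 0.8) = 0.2202/0.5500 = 0.4004
Terminal stock prices: S_u = 60.75, S_d = 36
Terminal payoffs (K − S): max(-10.75, 0) = 0, max(14, 0) = 14
Node 0 (S = 45): V_0 = e^(−0.02)·[0.4004·0.0000 + 0.5996·14.0000] = 8.2286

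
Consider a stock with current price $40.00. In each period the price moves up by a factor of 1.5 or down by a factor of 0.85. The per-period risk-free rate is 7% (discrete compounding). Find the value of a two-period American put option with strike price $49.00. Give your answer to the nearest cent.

Risk-neutral probability p = (1 + 0.07 − 0.85)/(1.5 − 0.85) = 0.2200/0.6500 = 0.3385
Terminal stock prices: S_uu = 90, S_ud = 51, S_dd = 28.9
Terminal payoffs (K − S): max(-41, 0) = 0, max(-2, 0) = 0, max(20.1, 0) = 20.1
Node u (S = 60): continuation = 1/1.07·[0.3385·0.0000 + 0.6615·0.0000] = 0.0000; exercise value = 0.0000 ≤ continuation, so V_u = 0.0000
Node d (S = 34): continuation = 1/1.07·[0.3385·0.0000 + 0.6615·20.1000] = 12.4270; exercise value = 15.0000 > continuation, so V_d = 15.0000 (exercise)
Node 0 (S = 40): continuation = 1/1.07·[0.3385·0.0000 + 0.6615·15.0000] = 9.2739; exercise value = 9.0000 ≤ continuation, so V_0 = 9.2739

$9.27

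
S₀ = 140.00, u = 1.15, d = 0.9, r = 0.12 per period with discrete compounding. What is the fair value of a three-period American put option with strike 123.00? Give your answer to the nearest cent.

Risk-neutral probability p = (1 + 0.12 − 0.9)/(1.15 − 0.9) = 0.2200/0.2500 = 0.8800
Terminal stock prices: S_uuu = 212.9, S_uud = 166.6, S_udd = 130.4, S_ddd = 102.1
Terminal payoffs (K − S): max(-89.92, 0) = 0, max(-43.63, 0) = 0, max(-7.41, 0) = 0, max(20.94, 0) = 20.94
Node uu (S = 185.1): continuation = 1/1.12·[0.8800·0.0000 + 0.1200·0.0000] = 0.0000; exercise value = 0.0000 ≤ continuation, so V_uu = 0.0000
Node ud (S = 144.9): continuation = 1/1.12·[0.8800·0.0000 + 0.1200·0.0000] = 0.0000; exercise value = 0.0000 ≤ continuation, so V_ud = 0.0000
Node dd (S = 113.4): continuation = 1/1.12·[0.8800·0.0000 + 0.1200·20.9400] = 2.2436; exercise value = 9.6000 > continuation, so V_dd = 9.6000 (exercise)
Node u (S = 161): continuation = 1/1.12·[0.8800·0.0000 + 0.1200·0.0000] = 0.0000; exercise value = 0.0000 ≤ continuation, so V_u = 0.0000
Node d (S = 126): continuation = 1/1.12·[0.8800·0.0000 + 0.1200·9.6000] = 1.0286; exercise value = 0.0000 ≤ continuation, so V_d = 1.0286
Node 0 (S = 140): continuation = 1/1.12·[0.8800·0.0000 + 0.1200·1.0286] = 0.1102; exercise value = 0.0000 ≤ continuation, so V_0 = 0.1102

0.11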